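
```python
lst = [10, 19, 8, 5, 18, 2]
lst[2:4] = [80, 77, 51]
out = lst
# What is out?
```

lst starts as [10, 19, 8, 5, 18, 2] (length 6). The slice lst[2:4] covers indices [2, 3] with values [8, 5]. Replacing that slice with [80, 77, 51] (different length) produces [10, 19, 80, 77, 51, 18, 2].

[10, 19, 80, 77, 51, 18, 2]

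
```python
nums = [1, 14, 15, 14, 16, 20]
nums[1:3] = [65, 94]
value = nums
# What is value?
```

nums starts as [1, 14, 15, 14, 16, 20] (length 6). The slice nums[1:3] covers indices [1, 2] with values [14, 15]. Replacing that slice with [65, 94] (same length) produces [1, 65, 94, 14, 16, 20].

[1, 65, 94, 14, 16, 20]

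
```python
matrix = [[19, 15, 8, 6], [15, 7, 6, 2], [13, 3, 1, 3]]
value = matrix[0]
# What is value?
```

matrix has 3 rows. Row 0 is [19, 15, 8, 6].

[19, 15, 8, 6]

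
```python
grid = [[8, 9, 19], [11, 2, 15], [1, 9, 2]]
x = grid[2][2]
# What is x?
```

grid[2] = [1, 9, 2]. Taking column 2 of that row yields 2.

2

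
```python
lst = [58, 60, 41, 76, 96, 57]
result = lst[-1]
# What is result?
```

lst has length 6. Negative index -1 maps to positive index 6 + (-1) = 5. lst[5] = 57.

57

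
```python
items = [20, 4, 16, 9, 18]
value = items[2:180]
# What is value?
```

items has length 5. The slice items[2:180] selects indices [2, 3, 4] (2->16, 3->9, 4->18), giving [16, 9, 18].

[16, 9, 18]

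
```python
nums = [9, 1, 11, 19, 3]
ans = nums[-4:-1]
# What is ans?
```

nums has length 5. The slice nums[-4:-1] selects indices [1, 2, 3] (1->1, 2->11, 3->19), giving [1, 11, 19].

[1, 11, 19]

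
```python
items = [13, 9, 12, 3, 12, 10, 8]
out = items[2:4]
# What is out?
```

items has length 7. The slice items[2:4] selects indices [2, 3] (2->12, 3->3), giving [12, 3].

[12, 3]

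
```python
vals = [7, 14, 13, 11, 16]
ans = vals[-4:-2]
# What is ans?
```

vals has length 5. The slice vals[-4:-2] selects indices [1, 2] (1->14, 2->13), giving [14, 13].

[14, 13]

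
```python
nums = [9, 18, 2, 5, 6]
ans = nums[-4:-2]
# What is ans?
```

nums has length 5. The slice nums[-4:-2] selects indices [1, 2] (1->18, 2->2), giving [18, 2].

[18, 2]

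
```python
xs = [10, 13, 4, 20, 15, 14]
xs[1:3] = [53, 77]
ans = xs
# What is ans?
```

xs starts as [10, 13, 4, 20, 15, 14] (length 6). The slice xs[1:3] covers indices [1, 2] with values [13, 4]. Replacing that slice with [53, 77] (same length) produces [10, 53, 77, 20, 15, 14].

[10, 53, 77, 20, 15, 14]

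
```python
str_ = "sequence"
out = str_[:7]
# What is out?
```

str_ has length 8. The slice str_[:7] selects indices [0, 1, 2, 3, 4, 5, 6] (0->'s', 1->'e', 2->'q', 3->'u', 4->'e', 5->'n', 6->'c'), giving 'sequenc'.

'sequenc'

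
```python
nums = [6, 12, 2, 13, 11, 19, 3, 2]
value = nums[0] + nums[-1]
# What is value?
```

nums has length 8. nums[0] = 6.
nums has length 8. Negative index -1 maps to positive index 8 + (-1) = 7. nums[7] = 2.
Sum: 6 + 2 = 8.

8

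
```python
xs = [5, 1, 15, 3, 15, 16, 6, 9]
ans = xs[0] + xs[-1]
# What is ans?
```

xs has length 8. xs[0] = 5.
xs has length 8. Negative index -1 maps to positive index 8 + (-1) = 7. xs[7] = 9.
Sum: 5 + 9 = 14.

14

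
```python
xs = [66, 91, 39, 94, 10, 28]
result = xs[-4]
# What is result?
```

xs has length 6. Negative index -4 maps to positive index 6 + (-4) = 2. xs[2] = 39.

39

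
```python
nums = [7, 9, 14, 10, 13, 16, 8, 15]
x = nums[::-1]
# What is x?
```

nums has length 8. The slice nums[::-1] selects indices [7, 6, 5, 4, 3, 2, 1, 0] (7->15, 6->8, 5->16, 4->13, 3->10, 2->14, 1->9, 0->7), giving [15, 8, 16, 13, 10, 14, 9, 7].

[15, 8, 16, 13, 10, 14, 9, 7]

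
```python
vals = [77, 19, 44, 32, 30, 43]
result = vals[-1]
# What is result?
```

vals has length 6. Negative index -1 maps to positive index 6 + (-1) = 5. vals[5] = 43.

43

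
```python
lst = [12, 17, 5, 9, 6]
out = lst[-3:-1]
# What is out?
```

lst has length 5. The slice lst[-3:-1] selects indices [2, 3] (2->5, 3->9), giving [5, 9].

[5, 9]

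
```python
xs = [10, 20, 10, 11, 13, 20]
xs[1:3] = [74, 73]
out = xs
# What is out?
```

xs starts as [10, 20, 10, 11, 13, 20] (length 6). The slice xs[1:3] covers indices [1, 2] with values [20, 10]. Replacing that slice with [74, 73] (same length) produces [10, 74, 73, 11, 13, 20].

[10, 74, 73, 11, 13, 20]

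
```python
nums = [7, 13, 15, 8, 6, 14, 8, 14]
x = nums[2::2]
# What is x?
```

nums has length 8. The slice nums[2::2] selects indices [2, 4, 6] (2->15, 4->6, 6->8), giving [15, 6, 8].

[15, 6, 8]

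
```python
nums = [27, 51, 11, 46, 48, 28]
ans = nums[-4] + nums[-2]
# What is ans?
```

nums has length 6. Negative index -4 maps to positive index 6 + (-4) = 2. nums[2] = 11.
nums has length 6. Negative index -2 maps to positive index 6 + (-2) = 4. nums[4] = 48.
Sum: 11 + 48 = 59.

59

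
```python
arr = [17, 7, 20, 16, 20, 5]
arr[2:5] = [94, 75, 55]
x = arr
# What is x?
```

arr starts as [17, 7, 20, 16, 20, 5] (length 6). The slice arr[2:5] covers indices [2, 3, 4] with values [20, 16, 20]. Replacing that slice with [94, 75, 55] (same length) produces [17, 7, 94, 75, 55, 5].

[17, 7, 94, 75, 55, 5]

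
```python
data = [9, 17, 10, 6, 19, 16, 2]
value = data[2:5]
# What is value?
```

data has length 7. The slice data[2:5] selects indices [2, 3, 4] (2->10, 3->6, 4->19), giving [10, 6, 19].

[10, 6, 19]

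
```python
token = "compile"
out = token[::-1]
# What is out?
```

token has length 7. The slice token[::-1] selects indices [6, 5, 4, 3, 2, 1, 0] (6->'e', 5->'l', 4->'i', 3->'p', 2->'m', 1->'o', 0->'c'), giving 'elipmoc'.

'elipmoc'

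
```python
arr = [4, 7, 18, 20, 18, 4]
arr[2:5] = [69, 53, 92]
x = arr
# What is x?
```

arr starts as [4, 7, 18, 20, 18, 4] (length 6). The slice arr[2:5] covers indices [2, 3, 4] with values [18, 20, 18]. Replacing that slice with [69, 53, 92] (same length) produces [4, 7, 69, 53, 92, 4].

[4, 7, 69, 53, 92, 4]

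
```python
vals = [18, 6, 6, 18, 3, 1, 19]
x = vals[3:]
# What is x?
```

vals has length 7. The slice vals[3:] selects indices [3, 4, 5, 6] (3->18, 4->3, 5->1, 6->19), giving [18, 3, 1, 19].

[18, 3, 1, 19]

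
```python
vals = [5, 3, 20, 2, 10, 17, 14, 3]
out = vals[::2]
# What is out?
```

vals has length 8. The slice vals[::2] selects indices [0, 2, 4, 6] (0->5, 2->20, 4->10, 6->14), giving [5, 20, 10, 14].

[5, 20, 10, 14]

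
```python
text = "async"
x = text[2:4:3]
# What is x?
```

text has length 5. The slice text[2:4:3] selects indices [2] (2->'y'), giving 'y'.

'y'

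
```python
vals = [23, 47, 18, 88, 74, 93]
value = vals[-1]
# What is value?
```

vals has length 6. Negative index -1 maps to positive index 6 + (-1) = 5. vals[5] = 93.

93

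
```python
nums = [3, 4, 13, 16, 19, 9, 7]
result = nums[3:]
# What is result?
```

nums has length 7. The slice nums[3:] selects indices [3, 4, 5, 6] (3->16, 4->19, 5->9, 6->7), giving [16, 19, 9, 7].

[16, 19, 9, 7]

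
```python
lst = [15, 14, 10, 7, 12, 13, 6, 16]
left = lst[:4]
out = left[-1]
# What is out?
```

lst has length 8. The slice lst[:4] selects indices [0, 1, 2, 3] (0->15, 1->14, 2->10, 3->7), giving [15, 14, 10, 7]. So left = [15, 14, 10, 7]. Then left[-1] = 7.

7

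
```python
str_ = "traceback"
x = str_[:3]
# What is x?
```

str_ has length 9. The slice str_[:3] selects indices [0, 1, 2] (0->'t', 1->'r', 2->'a'), giving 'tra'.

'tra'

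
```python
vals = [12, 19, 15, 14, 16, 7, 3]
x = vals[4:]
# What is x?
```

vals has length 7. The slice vals[4:] selects indices [4, 5, 6] (4->16, 5->7, 6->3), giving [16, 7, 3].

[16, 7, 3]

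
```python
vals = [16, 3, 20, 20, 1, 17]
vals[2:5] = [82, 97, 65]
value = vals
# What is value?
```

vals starts as [16, 3, 20, 20, 1, 17] (length 6). The slice vals[2:5] covers indices [2, 3, 4] with values [20, 20, 1]. Replacing that slice with [82, 97, 65] (same length) produces [16, 3, 82, 97, 65, 17].

[16, 3, 82, 97, 65, 17]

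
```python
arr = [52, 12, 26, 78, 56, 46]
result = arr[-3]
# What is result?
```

arr has length 6. Negative index -3 maps to positive index 6 + (-3) = 3. arr[3] = 78.

78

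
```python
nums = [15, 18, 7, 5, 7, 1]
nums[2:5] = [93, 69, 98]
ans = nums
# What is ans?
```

nums starts as [15, 18, 7, 5, 7, 1] (length 6). The slice nums[2:5] covers indices [2, 3, 4] with values [7, 5, 7]. Replacing that slice with [93, 69, 98] (same length) produces [15, 18, 93, 69, 98, 1].

[15, 18, 93, 69, 98, 1]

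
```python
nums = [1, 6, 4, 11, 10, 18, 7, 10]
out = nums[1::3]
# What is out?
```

nums has length 8. The slice nums[1::3] selects indices [1, 4, 7] (1->6, 4->10, 7->10), giving [6, 10, 10].

[6, 10, 10]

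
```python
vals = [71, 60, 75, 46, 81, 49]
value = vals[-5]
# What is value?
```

vals has length 6. Negative index -5 maps to positive index 6 + (-5) = 1. vals[1] = 60.

60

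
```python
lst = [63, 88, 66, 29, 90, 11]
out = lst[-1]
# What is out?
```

lst has length 6. Negative index -1 maps to positive index 6 + (-1) = 5. lst[5] = 11.

11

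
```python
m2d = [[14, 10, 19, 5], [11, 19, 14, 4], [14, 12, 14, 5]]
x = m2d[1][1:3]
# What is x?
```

m2d[1] = [11, 19, 14, 4]. m2d[1] has length 4. The slice m2d[1][1:3] selects indices [1, 2] (1->19, 2->14), giving [19, 14].

[19, 14]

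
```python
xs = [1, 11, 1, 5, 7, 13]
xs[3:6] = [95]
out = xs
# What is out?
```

xs starts as [1, 11, 1, 5, 7, 13] (length 6). The slice xs[3:6] covers indices [3, 4, 5] with values [5, 7, 13]. Replacing that slice with [95] (different length) produces [1, 11, 1, 95].

[1, 11, 1, 95]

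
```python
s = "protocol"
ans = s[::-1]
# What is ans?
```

s has length 8. The slice s[::-1] selects indices [7, 6, 5, 4, 3, 2, 1, 0] (7->'l', 6->'o', 5->'c', 4->'o', 3->'t', 2->'o', 1->'r', 0->'p'), giving 'locotorp'.

'locotorp'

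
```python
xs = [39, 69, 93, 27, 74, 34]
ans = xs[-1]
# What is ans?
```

xs has length 6. Negative index -1 maps to positive index 6 + (-1) = 5. xs[5] = 34.

34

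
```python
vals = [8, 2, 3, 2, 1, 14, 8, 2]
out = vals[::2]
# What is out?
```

vals has length 8. The slice vals[::2] selects indices [0, 2, 4, 6] (0->8, 2->3, 4->1, 6->8), giving [8, 3, 1, 8].

[8, 3, 1, 8]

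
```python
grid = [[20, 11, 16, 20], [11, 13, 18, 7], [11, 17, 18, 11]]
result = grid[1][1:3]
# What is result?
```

grid[1] = [11, 13, 18, 7]. grid[1] has length 4. The slice grid[1][1:3] selects indices [1, 2] (1->13, 2->18), giving [13, 18].

[13, 18]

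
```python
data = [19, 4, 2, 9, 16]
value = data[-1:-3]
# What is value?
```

data has length 5. The slice data[-1:-3] resolves to an empty index range, so the result is [].

[]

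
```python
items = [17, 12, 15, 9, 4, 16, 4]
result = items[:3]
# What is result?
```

items has length 7. The slice items[:3] selects indices [0, 1, 2] (0->17, 1->12, 2->15), giving [17, 12, 15].

[17, 12, 15]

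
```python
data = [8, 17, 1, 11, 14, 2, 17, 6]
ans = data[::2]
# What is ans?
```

data has length 8. The slice data[::2] selects indices [0, 2, 4, 6] (0->8, 2->1, 4->14, 6->17), giving [8, 1, 14, 17].

[8, 1, 14, 17]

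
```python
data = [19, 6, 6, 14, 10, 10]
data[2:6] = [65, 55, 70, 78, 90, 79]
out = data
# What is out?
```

data starts as [19, 6, 6, 14, 10, 10] (length 6). The slice data[2:6] covers indices [2, 3, 4, 5] with values [6, 14, 10, 10]. Replacing that slice with [65, 55, 70, 78, 90, 79] (different length) produces [19, 6, 65, 55, 70, 78, 90, 79].

[19, 6, 65, 55, 70, 78, 90, 79]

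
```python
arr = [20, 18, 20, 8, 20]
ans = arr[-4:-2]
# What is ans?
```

arr has length 5. The slice arr[-4:-2] selects indices [1, 2] (1->18, 2->20), giving [18, 20].

[18, 20]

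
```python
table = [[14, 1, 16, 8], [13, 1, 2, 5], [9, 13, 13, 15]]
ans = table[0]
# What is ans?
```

table has 3 rows. Row 0 is [14, 1, 16, 8].

[14, 1, 16, 8]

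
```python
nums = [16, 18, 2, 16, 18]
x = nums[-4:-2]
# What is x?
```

nums has length 5. The slice nums[-4:-2] selects indices [1, 2] (1->18, 2->2), giving [18, 2].

[18, 2]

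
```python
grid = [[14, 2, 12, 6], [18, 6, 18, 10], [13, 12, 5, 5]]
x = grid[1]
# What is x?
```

grid has 3 rows. Row 1 is [18, 6, 18, 10].

[18, 6, 18, 10]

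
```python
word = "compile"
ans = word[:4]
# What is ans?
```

word has length 7. The slice word[:4] selects indices [0, 1, 2, 3] (0->'c', 1->'o', 2->'m', 3->'p'), giving 'comp'.

'comp'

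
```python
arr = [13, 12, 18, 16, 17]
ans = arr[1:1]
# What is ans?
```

arr has length 5. The slice arr[1:1] resolves to an empty index range, so the result is [].

[]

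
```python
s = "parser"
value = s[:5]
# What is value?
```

s has length 6. The slice s[:5] selects indices [0, 1, 2, 3, 4] (0->'p', 1->'a', 2->'r', 3->'s', 4->'e'), giving 'parse'.

'parse'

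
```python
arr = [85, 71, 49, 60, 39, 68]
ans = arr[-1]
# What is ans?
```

arr has length 6. Negative index -1 maps to positive index 6 + (-1) = 5. arr[5] = 68.

68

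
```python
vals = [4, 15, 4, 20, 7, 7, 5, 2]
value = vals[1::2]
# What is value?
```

vals has length 8. The slice vals[1::2] selects indices [1, 3, 5, 7] (1->15, 3->20, 5->7, 7->2), giving [15, 20, 7, 2].

[15, 20, 7, 2]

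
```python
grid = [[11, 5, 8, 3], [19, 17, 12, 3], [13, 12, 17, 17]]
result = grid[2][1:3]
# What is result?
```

grid[2] = [13, 12, 17, 17]. grid[2] has length 4. The slice grid[2][1:3] selects indices [1, 2] (1->12, 2->17), giving [12, 17].

[12, 17]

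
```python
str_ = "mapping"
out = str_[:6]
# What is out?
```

str_ has length 7. The slice str_[:6] selects indices [0, 1, 2, 3, 4, 5] (0->'m', 1->'a', 2->'p', 3->'p', 4->'i', 5->'n'), giving 'mappin'.

'mappin'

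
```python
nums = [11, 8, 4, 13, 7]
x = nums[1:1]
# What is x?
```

nums has length 5. The slice nums[1:1] resolves to an empty index range, so the result is [].

[]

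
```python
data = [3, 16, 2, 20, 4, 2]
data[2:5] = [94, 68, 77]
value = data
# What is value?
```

data starts as [3, 16, 2, 20, 4, 2] (length 6). The slice data[2:5] covers indices [2, 3, 4] with values [2, 20, 4]. Replacing that slice with [94, 68, 77] (same length) produces [3, 16, 94, 68, 77, 2].

[3, 16, 94, 68, 77, 2]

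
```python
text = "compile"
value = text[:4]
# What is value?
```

text has length 7. The slice text[:4] selects indices [0, 1, 2, 3] (0->'c', 1->'o', 2->'m', 3->'p'), giving 'comp'.

'comp'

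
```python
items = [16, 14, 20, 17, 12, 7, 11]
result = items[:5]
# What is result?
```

items has length 7. The slice items[:5] selects indices [0, 1, 2, 3, 4] (0->16, 1->14, 2->20, 3->17, 4->12), giving [16, 14, 20, 17, 12].

[16, 14, 20, 17, 12]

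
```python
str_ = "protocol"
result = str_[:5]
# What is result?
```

str_ has length 8. The slice str_[:5] selects indices [0, 1, 2, 3, 4] (0->'p', 1->'r', 2->'o', 3->'t', 4->'o'), giving 'proto'.

'proto'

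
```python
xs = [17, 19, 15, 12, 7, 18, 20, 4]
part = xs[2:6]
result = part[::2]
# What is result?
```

xs has length 8. The slice xs[2:6] selects indices [2, 3, 4, 5] (2->15, 3->12, 4->7, 5->18), giving [15, 12, 7, 18]. So part = [15, 12, 7, 18]. part has length 4. The slice part[::2] selects indices [0, 2] (0->15, 2->7), giving [15, 7].

[15, 7]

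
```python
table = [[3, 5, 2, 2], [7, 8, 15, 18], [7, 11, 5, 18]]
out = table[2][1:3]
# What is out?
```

table[2] = [7, 11, 5, 18]. table[2] has length 4. The slice table[2][1:3] selects indices [1, 2] (1->11, 2->5), giving [11, 5].

[11, 5]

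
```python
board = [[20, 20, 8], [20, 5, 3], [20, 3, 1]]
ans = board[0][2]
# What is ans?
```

board[0] = [20, 20, 8]. Taking column 2 of that row yields 8.

8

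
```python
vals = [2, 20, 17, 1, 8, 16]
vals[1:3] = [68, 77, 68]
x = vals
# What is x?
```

vals starts as [2, 20, 17, 1, 8, 16] (length 6). The slice vals[1:3] covers indices [1, 2] with values [20, 17]. Replacing that slice with [68, 77, 68] (different length) produces [2, 68, 77, 68, 1, 8, 16].

[2, 68, 77, 68, 1, 8, 16]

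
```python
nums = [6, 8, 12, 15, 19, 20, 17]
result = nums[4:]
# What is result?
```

nums has length 7. The slice nums[4:] selects indices [4, 5, 6] (4->19, 5->20, 6->17), giving [19, 20, 17].

[19, 20, 17]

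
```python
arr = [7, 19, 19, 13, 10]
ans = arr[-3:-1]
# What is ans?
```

arr has length 5. The slice arr[-3:-1] selects indices [2, 3] (2->19, 3->13), giving [19, 13].

[19, 13]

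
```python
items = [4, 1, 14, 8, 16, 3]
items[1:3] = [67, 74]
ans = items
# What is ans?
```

items starts as [4, 1, 14, 8, 16, 3] (length 6). The slice items[1:3] covers indices [1, 2] with values [1, 14]. Replacing that slice with [67, 74] (same length) produces [4, 67, 74, 8, 16, 3].

[4, 67, 74, 8, 16, 3]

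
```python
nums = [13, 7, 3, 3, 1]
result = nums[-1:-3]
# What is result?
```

nums has length 5. The slice nums[-1:-3] resolves to an empty index range, so the result is [].

[]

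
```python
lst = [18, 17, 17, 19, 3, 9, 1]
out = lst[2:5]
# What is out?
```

lst has length 7. The slice lst[2:5] selects indices [2, 3, 4] (2->17, 3->19, 4->3), giving [17, 19, 3].

[17, 19, 3]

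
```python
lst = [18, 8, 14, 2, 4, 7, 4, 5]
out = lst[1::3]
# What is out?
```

lst has length 8. The slice lst[1::3] selects indices [1, 4, 7] (1->8, 4->4, 7->5), giving [8, 4, 5].

[8, 4, 5]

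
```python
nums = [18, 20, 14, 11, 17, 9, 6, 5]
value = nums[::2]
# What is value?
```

nums has length 8. The slice nums[::2] selects indices [0, 2, 4, 6] (0->18, 2->14, 4->17, 6->6), giving [18, 14, 17, 6].

[18, 14, 17, 6]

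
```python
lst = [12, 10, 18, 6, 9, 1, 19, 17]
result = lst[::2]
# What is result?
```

lst has length 8. The slice lst[::2] selects indices [0, 2, 4, 6] (0->12, 2->18, 4->9, 6->19), giving [12, 18, 9, 19].

[12, 18, 9, 19]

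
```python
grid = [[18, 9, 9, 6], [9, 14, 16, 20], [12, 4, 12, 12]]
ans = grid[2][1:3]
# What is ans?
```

grid[2] = [12, 4, 12, 12]. grid[2] has length 4. The slice grid[2][1:3] selects indices [1, 2] (1->4, 2->12), giving [4, 12].

[4, 12]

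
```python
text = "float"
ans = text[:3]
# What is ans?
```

text has length 5. The slice text[:3] selects indices [0, 1, 2] (0->'f', 1->'l', 2->'o'), giving 'flo'.

'flo'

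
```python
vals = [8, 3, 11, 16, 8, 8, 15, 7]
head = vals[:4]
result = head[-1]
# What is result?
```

vals has length 8. The slice vals[:4] selects indices [0, 1, 2, 3] (0->8, 1->3, 2->11, 3->16), giving [8, 3, 11, 16]. So head = [8, 3, 11, 16]. Then head[-1] = 16.

16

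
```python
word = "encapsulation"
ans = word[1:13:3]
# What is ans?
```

word has length 13. The slice word[1:13:3] selects indices [1, 4, 7, 10] (1->'n', 4->'p', 7->'l', 10->'i'), giving 'npli'.

'npli'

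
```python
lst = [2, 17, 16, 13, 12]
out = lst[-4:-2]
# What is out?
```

lst has length 5. The slice lst[-4:-2] selects indices [1, 2] (1->17, 2->16), giving [17, 16].

[17, 16]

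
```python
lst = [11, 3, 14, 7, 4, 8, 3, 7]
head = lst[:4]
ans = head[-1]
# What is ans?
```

lst has length 8. The slice lst[:4] selects indices [0, 1, 2, 3] (0->11, 1->3, 2->14, 3->7), giving [11, 3, 14, 7]. So head = [11, 3, 14, 7]. Then head[-1] = 7.

7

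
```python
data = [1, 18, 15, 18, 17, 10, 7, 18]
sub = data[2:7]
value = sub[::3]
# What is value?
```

data has length 8. The slice data[2:7] selects indices [2, 3, 4, 5, 6] (2->15, 3->18, 4->17, 5->10, 6->7), giving [15, 18, 17, 10, 7]. So sub = [15, 18, 17, 10, 7]. sub has length 5. The slice sub[::3] selects indices [0, 3] (0->15, 3->10), giving [15, 10].

[15, 10]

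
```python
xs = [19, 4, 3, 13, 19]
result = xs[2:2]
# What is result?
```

xs has length 5. The slice xs[2:2] resolves to an empty index range, so the result is [].

[]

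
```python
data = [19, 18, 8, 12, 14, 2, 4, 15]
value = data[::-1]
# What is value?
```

data has length 8. The slice data[::-1] selects indices [7, 6, 5, 4, 3, 2, 1, 0] (7->15, 6->4, 5->2, 4->14, 3->12, 2->8, 1->18, 0->19), giving [15, 4, 2, 14, 12, 8, 18, 19].

[15, 4, 2, 14, 12, 8, 18, 19]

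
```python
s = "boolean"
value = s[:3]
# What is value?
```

s has length 7. The slice s[:3] selects indices [0, 1, 2] (0->'b', 1->'o', 2->'o'), giving 'boo'.

'boo'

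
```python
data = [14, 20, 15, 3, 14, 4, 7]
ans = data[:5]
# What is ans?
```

data has length 7. The slice data[:5] selects indices [0, 1, 2, 3, 4] (0->14, 1->20, 2->15, 3->3, 4->14), giving [14, 20, 15, 3, 14].

[14, 20, 15, 3, 14]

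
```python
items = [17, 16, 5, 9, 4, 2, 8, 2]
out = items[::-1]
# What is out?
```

items has length 8. The slice items[::-1] selects indices [7, 6, 5, 4, 3, 2, 1, 0] (7->2, 6->8, 5->2, 4->4, 3->9, 2->5, 1->16, 0->17), giving [2, 8, 2, 4, 9, 5, 16, 17].

[2, 8, 2, 4, 9, 5, 16, 17]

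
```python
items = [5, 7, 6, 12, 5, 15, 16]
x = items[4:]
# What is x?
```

items has length 7. The slice items[4:] selects indices [4, 5, 6] (4->5, 5->15, 6->16), giving [5, 15, 16].

[5, 15, 16]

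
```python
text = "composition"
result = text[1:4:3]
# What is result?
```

text has length 11. The slice text[1:4:3] selects indices [1] (1->'o'), giving 'o'.

'o'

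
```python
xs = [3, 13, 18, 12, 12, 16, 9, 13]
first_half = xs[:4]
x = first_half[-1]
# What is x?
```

xs has length 8. The slice xs[:4] selects indices [0, 1, 2, 3] (0->3, 1->13, 2->18, 3->12), giving [3, 13, 18, 12]. So first_half = [3, 13, 18, 12]. Then first_half[-1] = 12.

12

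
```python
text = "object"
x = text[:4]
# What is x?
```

text has length 6. The slice text[:4] selects indices [0, 1, 2, 3] (0->'o', 1->'b', 2->'j', 3->'e'), giving 'obje'.

'obje'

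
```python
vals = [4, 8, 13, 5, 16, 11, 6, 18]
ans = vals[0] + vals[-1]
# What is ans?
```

vals has length 8. vals[0] = 4.
vals has length 8. Negative index -1 maps to positive index 8 + (-1) = 7. vals[7] = 18.
Sum: 4 + 18 = 22.

22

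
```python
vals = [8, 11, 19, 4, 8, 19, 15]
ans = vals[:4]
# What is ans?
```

vals has length 7. The slice vals[:4] selects indices [0, 1, 2, 3] (0->8, 1->11, 2->19, 3->4), giving [8, 11, 19, 4].

[8, 11, 19, 4]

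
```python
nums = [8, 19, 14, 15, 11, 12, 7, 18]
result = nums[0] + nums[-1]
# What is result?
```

nums has length 8. nums[0] = 8.
nums has length 8. Negative index -1 maps to positive index 8 + (-1) = 7. nums[7] = 18.
Sum: 8 + 18 = 26.

26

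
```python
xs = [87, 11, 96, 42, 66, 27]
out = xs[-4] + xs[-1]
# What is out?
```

xs has length 6. Negative index -4 maps to positive index 6 + (-4) = 2. xs[2] = 96.
xs has length 6. Negative index -1 maps to positive index 6 + (-1) = 5. xs[5] = 27.
Sum: 96 + 27 = 123.

123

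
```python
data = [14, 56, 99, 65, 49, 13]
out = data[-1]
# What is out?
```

data has length 6. Negative index -1 maps to positive index 6 + (-1) = 5. data[5] = 13.

13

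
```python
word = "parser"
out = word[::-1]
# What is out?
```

word has length 6. The slice word[::-1] selects indices [5, 4, 3, 2, 1, 0] (5->'r', 4->'e', 3->'s', 2->'r', 1->'a', 0->'p'), giving 'resrap'.

'resrap'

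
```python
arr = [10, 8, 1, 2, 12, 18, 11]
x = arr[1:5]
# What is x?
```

arr has length 7. The slice arr[1:5] selects indices [1, 2, 3, 4] (1->8, 2->1, 3->2, 4->12), giving [8, 1, 2, 12].

[8, 1, 2, 12]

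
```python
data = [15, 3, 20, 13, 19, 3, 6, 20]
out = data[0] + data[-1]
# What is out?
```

data has length 8. data[0] = 15.
data has length 8. Negative index -1 maps to positive index 8 + (-1) = 7. data[7] = 20.
Sum: 15 + 20 = 35.

35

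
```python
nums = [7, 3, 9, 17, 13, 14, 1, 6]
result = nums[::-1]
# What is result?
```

nums has length 8. The slice nums[::-1] selects indices [7, 6, 5, 4, 3, 2, 1, 0] (7->6, 6->1, 5->14, 4->13, 3->17, 2->9, 1->3, 0->7), giving [6, 1, 14, 13, 17, 9, 3, 7].

[6, 1, 14, 13, 17, 9, 3, 7]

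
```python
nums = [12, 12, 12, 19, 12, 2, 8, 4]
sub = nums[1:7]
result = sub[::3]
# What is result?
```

nums has length 8. The slice nums[1:7] selects indices [1, 2, 3, 4, 5, 6] (1->12, 2->12, 3->19, 4->12, 5->2, 6->8), giving [12, 12, 19, 12, 2, 8]. So sub = [12, 12, 19, 12, 2, 8]. sub has length 6. The slice sub[::3] selects indices [0, 3] (0->12, 3->12), giving [12, 12].

[12, 12]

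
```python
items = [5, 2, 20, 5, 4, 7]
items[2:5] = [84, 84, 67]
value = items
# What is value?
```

items starts as [5, 2, 20, 5, 4, 7] (length 6). The slice items[2:5] covers indices [2, 3, 4] with values [20, 5, 4]. Replacing that slice with [84, 84, 67] (same length) produces [5, 2, 84, 84, 67, 7].

[5, 2, 84, 84, 67, 7]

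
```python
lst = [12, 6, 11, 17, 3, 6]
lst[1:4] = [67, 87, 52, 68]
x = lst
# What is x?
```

lst starts as [12, 6, 11, 17, 3, 6] (length 6). The slice lst[1:4] covers indices [1, 2, 3] with values [6, 11, 17]. Replacing that slice with [67, 87, 52, 68] (different length) produces [12, 67, 87, 52, 68, 3, 6].

[12, 67, 87, 52, 68, 3, 6]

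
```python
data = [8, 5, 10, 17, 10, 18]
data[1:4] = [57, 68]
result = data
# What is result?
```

data starts as [8, 5, 10, 17, 10, 18] (length 6). The slice data[1:4] covers indices [1, 2, 3] with values [5, 10, 17]. Replacing that slice with [57, 68] (different length) produces [8, 57, 68, 10, 18].

[8, 57, 68, 10, 18]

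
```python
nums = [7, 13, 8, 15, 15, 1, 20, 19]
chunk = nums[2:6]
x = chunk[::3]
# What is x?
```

nums has length 8. The slice nums[2:6] selects indices [2, 3, 4, 5] (2->8, 3->15, 4->15, 5->1), giving [8, 15, 15, 1]. So chunk = [8, 15, 15, 1]. chunk has length 4. The slice chunk[::3] selects indices [0, 3] (0->8, 3->1), giving [8, 1].

[8, 1]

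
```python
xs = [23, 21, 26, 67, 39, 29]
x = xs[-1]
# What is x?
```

xs has length 6. Negative index -1 maps to positive index 6 + (-1) = 5. xs[5] = 29.

29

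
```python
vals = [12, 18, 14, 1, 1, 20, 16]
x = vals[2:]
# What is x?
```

vals has length 7. The slice vals[2:] selects indices [2, 3, 4, 5, 6] (2->14, 3->1, 4->1, 5->20, 6->16), giving [14, 1, 1, 20, 16].

[14, 1, 1, 20, 16]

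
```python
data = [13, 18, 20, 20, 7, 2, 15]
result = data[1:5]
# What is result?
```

data has length 7. The slice data[1:5] selects indices [1, 2, 3, 4] (1->18, 2->20, 3->20, 4->7), giving [18, 20, 20, 7].

[18, 20, 20, 7]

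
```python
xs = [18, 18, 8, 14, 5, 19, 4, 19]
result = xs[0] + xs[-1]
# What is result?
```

xs has length 8. xs[0] = 18.
xs has length 8. Negative index -1 maps to positive index 8 + (-1) = 7. xs[7] = 19.
Sum: 18 + 19 = 37.

37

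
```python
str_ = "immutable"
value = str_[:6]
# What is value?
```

str_ has length 9. The slice str_[:6] selects indices [0, 1, 2, 3, 4, 5] (0->'i', 1->'m', 2->'m', 3->'u', 4->'t', 5->'a'), giving 'immuta'.

'immuta'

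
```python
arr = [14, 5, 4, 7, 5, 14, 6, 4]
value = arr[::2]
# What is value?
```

arr has length 8. The slice arr[::2] selects indices [0, 2, 4, 6] (0->14, 2->4, 4->5, 6->6), giving [14, 4, 5, 6].

[14, 4, 5, 6]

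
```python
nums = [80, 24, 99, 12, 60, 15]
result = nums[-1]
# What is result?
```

nums has length 6. Negative index -1 maps to positive index 6 + (-1) = 5. nums[5] = 15.

15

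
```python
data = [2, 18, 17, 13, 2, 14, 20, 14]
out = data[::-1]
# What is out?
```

data has length 8. The slice data[::-1] selects indices [7, 6, 5, 4, 3, 2, 1, 0] (7->14, 6->20, 5->14, 4->2, 3->13, 2->17, 1->18, 0->2), giving [14, 20, 14, 2, 13, 17, 18, 2].

[14, 20, 14, 2, 13, 17, 18, 2]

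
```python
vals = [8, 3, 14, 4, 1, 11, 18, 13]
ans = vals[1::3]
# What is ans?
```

vals has length 8. The slice vals[1::3] selects indices [1, 4, 7] (1->3, 4->1, 7->13), giving [3, 1, 13].

[3, 1, 13]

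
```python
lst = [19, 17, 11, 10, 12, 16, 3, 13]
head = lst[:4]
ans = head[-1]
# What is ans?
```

lst has length 8. The slice lst[:4] selects indices [0, 1, 2, 3] (0->19, 1->17, 2->11, 3->10), giving [19, 17, 11, 10]. So head = [19, 17, 11, 10]. Then head[-1] = 10.

10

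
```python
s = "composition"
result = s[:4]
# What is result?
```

s has length 11. The slice s[:4] selects indices [0, 1, 2, 3] (0->'c', 1->'o', 2->'m', 3->'p'), giving 'comp'.

'comp'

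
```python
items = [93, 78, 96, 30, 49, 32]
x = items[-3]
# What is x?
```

items has length 6. Negative index -3 maps to positive index 6 + (-3) = 3. items[3] = 30.

30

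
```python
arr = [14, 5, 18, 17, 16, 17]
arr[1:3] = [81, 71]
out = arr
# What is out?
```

arr starts as [14, 5, 18, 17, 16, 17] (length 6). The slice arr[1:3] covers indices [1, 2] with values [5, 18]. Replacing that slice with [81, 71] (same length) produces [14, 81, 71, 17, 16, 17].

[14, 81, 71, 17, 16, 17]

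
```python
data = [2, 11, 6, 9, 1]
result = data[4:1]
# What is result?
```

data has length 5. The slice data[4:1] resolves to an empty index range, so the result is [].

[]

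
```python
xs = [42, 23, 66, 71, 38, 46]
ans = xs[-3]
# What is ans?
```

xs has length 6. Negative index -3 maps to positive index 6 + (-3) = 3. xs[3] = 71.

71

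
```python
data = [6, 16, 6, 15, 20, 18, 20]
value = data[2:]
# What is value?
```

data has length 7. The slice data[2:] selects indices [2, 3, 4, 5, 6] (2->6, 3->15, 4->20, 5->18, 6->20), giving [6, 15, 20, 18, 20].

[6, 15, 20, 18, 20]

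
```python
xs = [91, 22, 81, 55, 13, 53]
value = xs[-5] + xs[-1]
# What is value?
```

xs has length 6. Negative index -5 maps to positive index 6 + (-5) = 1. xs[1] = 22.
xs has length 6. Negative index -1 maps to positive index 6 + (-1) = 5. xs[5] = 53.
Sum: 22 + 53 = 75.

75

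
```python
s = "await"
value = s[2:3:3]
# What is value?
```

s has length 5. The slice s[2:3:3] selects indices [2] (2->'a'), giving 'a'.

'a'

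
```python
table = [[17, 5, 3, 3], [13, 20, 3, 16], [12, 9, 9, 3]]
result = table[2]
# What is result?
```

table has 3 rows. Row 2 is [12, 9, 9, 3].

[12, 9, 9, 3]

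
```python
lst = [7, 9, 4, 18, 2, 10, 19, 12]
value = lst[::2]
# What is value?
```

lst has length 8. The slice lst[::2] selects indices [0, 2, 4, 6] (0->7, 2->4, 4->2, 6->19), giving [7, 4, 2, 19].

[7, 4, 2, 19]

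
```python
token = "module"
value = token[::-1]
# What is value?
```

token has length 6. The slice token[::-1] selects indices [5, 4, 3, 2, 1, 0] (5->'e', 4->'l', 3->'u', 2->'d', 1->'o', 0->'m'), giving 'eludom'.

'eludom'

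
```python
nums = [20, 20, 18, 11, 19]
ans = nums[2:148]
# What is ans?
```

nums has length 5. The slice nums[2:148] selects indices [2, 3, 4] (2->18, 3->11, 4->19), giving [18, 11, 19].

[18, 11, 19]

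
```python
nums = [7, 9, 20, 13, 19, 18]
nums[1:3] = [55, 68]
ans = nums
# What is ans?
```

nums starts as [7, 9, 20, 13, 19, 18] (length 6). The slice nums[1:3] covers indices [1, 2] with values [9, 20]. Replacing that slice with [55, 68] (same length) produces [7, 55, 68, 13, 19, 18].

[7, 55, 68, 13, 19, 18]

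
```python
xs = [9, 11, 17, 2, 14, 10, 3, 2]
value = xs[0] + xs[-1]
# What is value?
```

xs has length 8. xs[0] = 9.
xs has length 8. Negative index -1 maps to positive index 8 + (-1) = 7. xs[7] = 2.
Sum: 9 + 2 = 11.

11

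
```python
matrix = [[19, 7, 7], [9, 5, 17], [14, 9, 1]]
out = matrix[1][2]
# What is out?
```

matrix[1] = [9, 5, 17]. Taking column 2 of that row yields 17.

17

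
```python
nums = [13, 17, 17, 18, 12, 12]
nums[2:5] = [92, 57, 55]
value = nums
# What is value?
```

nums starts as [13, 17, 17, 18, 12, 12] (length 6). The slice nums[2:5] covers indices [2, 3, 4] with values [17, 18, 12]. Replacing that slice with [92, 57, 55] (same length) produces [13, 17, 92, 57, 55, 12].

[13, 17, 92, 57, 55, 12]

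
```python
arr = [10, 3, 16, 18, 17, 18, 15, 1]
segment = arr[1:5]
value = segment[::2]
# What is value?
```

arr has length 8. The slice arr[1:5] selects indices [1, 2, 3, 4] (1->3, 2->16, 3->18, 4->17), giving [3, 16, 18, 17]. So segment = [3, 16, 18, 17]. segment has length 4. The slice segment[::2] selects indices [0, 2] (0->3, 2->18), giving [3, 18].

[3, 18]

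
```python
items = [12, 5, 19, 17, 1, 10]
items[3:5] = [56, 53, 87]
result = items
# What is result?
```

items starts as [12, 5, 19, 17, 1, 10] (length 6). The slice items[3:5] covers indices [3, 4] with values [17, 1]. Replacing that slice with [56, 53, 87] (different length) produces [12, 5, 19, 56, 53, 87, 10].

[12, 5, 19, 56, 53, 87, 10]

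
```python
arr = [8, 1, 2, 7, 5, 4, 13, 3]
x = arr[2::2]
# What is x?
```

arr has length 8. The slice arr[2::2] selects indices [2, 4, 6] (2->2, 4->5, 6->13), giving [2, 5, 13].

[2, 5, 13]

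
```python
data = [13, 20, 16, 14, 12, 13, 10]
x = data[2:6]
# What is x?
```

data has length 7. The slice data[2:6] selects indices [2, 3, 4, 5] (2->16, 3->14, 4->12, 5->13), giving [16, 14, 12, 13].

[16, 14, 12, 13]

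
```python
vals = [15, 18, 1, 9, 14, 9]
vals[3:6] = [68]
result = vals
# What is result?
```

vals starts as [15, 18, 1, 9, 14, 9] (length 6). The slice vals[3:6] covers indices [3, 4, 5] with values [9, 14, 9]. Replacing that slice with [68] (different length) produces [15, 18, 1, 68].

[15, 18, 1, 68]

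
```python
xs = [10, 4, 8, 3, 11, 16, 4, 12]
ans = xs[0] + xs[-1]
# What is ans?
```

xs has length 8. xs[0] = 10.
xs has length 8. Negative index -1 maps to positive index 8 + (-1) = 7. xs[7] = 12.
Sum: 10 + 12 = 22.

22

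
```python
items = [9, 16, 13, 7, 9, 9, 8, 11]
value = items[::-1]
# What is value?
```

items has length 8. The slice items[::-1] selects indices [7, 6, 5, 4, 3, 2, 1, 0] (7->11, 6->8, 5->9, 4->9, 3->7, 2->13, 1->16, 0->9), giving [11, 8, 9, 9, 7, 13, 16, 9].

[11, 8, 9, 9, 7, 13, 16, 9]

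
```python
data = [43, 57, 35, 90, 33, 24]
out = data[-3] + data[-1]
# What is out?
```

data has length 6. Negative index -3 maps to positive index 6 + (-3) = 3. data[3] = 90.
data has length 6. Negative index -1 maps to positive index 6 + (-1) = 5. data[5] = 24.
Sum: 90 + 24 = 114.

114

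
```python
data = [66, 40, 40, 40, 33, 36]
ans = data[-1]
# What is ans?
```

data has length 6. Negative index -1 maps to positive index 6 + (-1) = 5. data[5] = 36.

36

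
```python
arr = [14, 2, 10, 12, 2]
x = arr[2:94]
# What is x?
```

arr has length 5. The slice arr[2:94] selects indices [2, 3, 4] (2->10, 3->12, 4->2), giving [10, 12, 2].

[10, 12, 2]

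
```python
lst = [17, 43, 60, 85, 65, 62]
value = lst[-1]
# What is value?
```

lst has length 6. Negative index -1 maps to positive index 6 + (-1) = 5. lst[5] = 62.

62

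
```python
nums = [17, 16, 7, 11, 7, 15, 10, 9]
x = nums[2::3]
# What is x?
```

nums has length 8. The slice nums[2::3] selects indices [2, 5] (2->7, 5->15), giving [7, 15].

[7, 15]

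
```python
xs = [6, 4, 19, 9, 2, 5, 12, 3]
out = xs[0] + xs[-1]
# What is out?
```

xs has length 8. xs[0] = 6.
xs has length 8. Negative index -1 maps to positive index 8 + (-1) = 7. xs[7] = 3.
Sum: 6 + 3 = 9.

9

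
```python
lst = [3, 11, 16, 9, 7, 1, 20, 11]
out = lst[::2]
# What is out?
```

lst has length 8. The slice lst[::2] selects indices [0, 2, 4, 6] (0->3, 2->16, 4->7, 6->20), giving [3, 16, 7, 20].

[3, 16, 7, 20]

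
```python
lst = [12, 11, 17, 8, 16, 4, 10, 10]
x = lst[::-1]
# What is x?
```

lst has length 8. The slice lst[::-1] selects indices [7, 6, 5, 4, 3, 2, 1, 0] (7->10, 6->10, 5->4, 4->16, 3->8, 2->17, 1->11, 0->12), giving [10, 10, 4, 16, 8, 17, 11, 12].

[10, 10, 4, 16, 8, 17, 11, 12]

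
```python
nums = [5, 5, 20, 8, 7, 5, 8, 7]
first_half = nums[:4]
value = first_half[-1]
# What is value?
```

nums has length 8. The slice nums[:4] selects indices [0, 1, 2, 3] (0->5, 1->5, 2->20, 3->8), giving [5, 5, 20, 8]. So first_half = [5, 5, 20, 8]. Then first_half[-1] = 8.

8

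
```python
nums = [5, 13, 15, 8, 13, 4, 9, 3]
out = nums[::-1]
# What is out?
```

nums has length 8. The slice nums[::-1] selects indices [7, 6, 5, 4, 3, 2, 1, 0] (7->3, 6->9, 5->4, 4->13, 3->8, 2->15, 1->13, 0->5), giving [3, 9, 4, 13, 8, 15, 13, 5].

[3, 9, 4, 13, 8, 15, 13, 5]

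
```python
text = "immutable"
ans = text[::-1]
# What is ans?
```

text has length 9. The slice text[::-1] selects indices [8, 7, 6, 5, 4, 3, 2, 1, 0] (8->'e', 7->'l', 6->'b', 5->'a', 4->'t', 3->'u', 2->'m', 1->'m', 0->'i'), giving 'elbatummi'.

'elbatummi'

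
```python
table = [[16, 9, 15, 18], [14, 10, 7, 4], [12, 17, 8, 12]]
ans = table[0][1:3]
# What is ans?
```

table[0] = [16, 9, 15, 18]. table[0] has length 4. The slice table[0][1:3] selects indices [1, 2] (1->9, 2->15), giving [9, 15].

[9, 15]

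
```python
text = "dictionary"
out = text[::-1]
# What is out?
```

text has length 10. The slice text[::-1] selects indices [9, 8, 7, 6, 5, 4, 3, 2, 1, 0] (9->'y', 8->'r', 7->'a', 6->'n', 5->'o', 4->'i', 3->'t', 2->'c', 1->'i', 0->'d'), giving 'yranoitcid'.

'yranoitcid'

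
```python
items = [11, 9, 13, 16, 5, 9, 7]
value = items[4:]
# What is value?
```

items has length 7. The slice items[4:] selects indices [4, 5, 6] (4->5, 5->9, 6->7), giving [5, 9, 7].

[5, 9, 7]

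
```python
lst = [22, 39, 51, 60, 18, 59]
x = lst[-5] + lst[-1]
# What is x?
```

lst has length 6. Negative index -5 maps to positive index 6 + (-5) = 1. lst[1] = 39.
lst has length 6. Negative index -1 maps to positive index 6 + (-1) = 5. lst[5] = 59.
Sum: 39 + 59 = 98.

98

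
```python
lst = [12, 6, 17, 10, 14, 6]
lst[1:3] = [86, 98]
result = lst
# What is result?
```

lst starts as [12, 6, 17, 10, 14, 6] (length 6). The slice lst[1:3] covers indices [1, 2] with values [6, 17]. Replacing that slice with [86, 98] (same length) produces [12, 86, 98, 10, 14, 6].

[12, 86, 98, 10, 14, 6]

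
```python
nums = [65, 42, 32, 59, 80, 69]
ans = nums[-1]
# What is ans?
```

nums has length 6. Negative index -1 maps to positive index 6 + (-1) = 5. nums[5] = 69.

69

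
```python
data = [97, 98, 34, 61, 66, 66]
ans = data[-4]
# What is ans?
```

data has length 6. Negative index -4 maps to positive index 6 + (-4) = 2. data[2] = 34.

34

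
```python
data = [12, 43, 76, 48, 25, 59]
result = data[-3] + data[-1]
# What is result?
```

data has length 6. Negative index -3 maps to positive index 6 + (-3) = 3. data[3] = 48.
data has length 6. Negative index -1 maps to positive index 6 + (-1) = 5. data[5] = 59.
Sum: 48 + 59 = 107.

107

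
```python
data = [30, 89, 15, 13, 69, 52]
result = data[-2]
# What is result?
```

data has length 6. Negative index -2 maps to positive index 6 + (-2) = 4. data[4] = 69.

69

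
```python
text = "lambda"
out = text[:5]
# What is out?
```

text has length 6. The slice text[:5] selects indices [0, 1, 2, 3, 4] (0->'l', 1->'a', 2->'m', 3->'b', 4->'d'), giving 'lambd'.

'lambd'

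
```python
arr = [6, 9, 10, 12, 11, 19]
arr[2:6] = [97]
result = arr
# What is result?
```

arr starts as [6, 9, 10, 12, 11, 19] (length 6). The slice arr[2:6] covers indices [2, 3, 4, 5] with values [10, 12, 11, 19]. Replacing that slice with [97] (different length) produces [6, 9, 97].

[6, 9, 97]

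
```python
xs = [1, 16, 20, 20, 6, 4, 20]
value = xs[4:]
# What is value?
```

xs has length 7. The slice xs[4:] selects indices [4, 5, 6] (4->6, 5->4, 6->20), giving [6, 4, 20].

[6, 4, 20]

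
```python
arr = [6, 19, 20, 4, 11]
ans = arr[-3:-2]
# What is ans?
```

arr has length 5. The slice arr[-3:-2] selects indices [2] (2->20), giving [20].

[20]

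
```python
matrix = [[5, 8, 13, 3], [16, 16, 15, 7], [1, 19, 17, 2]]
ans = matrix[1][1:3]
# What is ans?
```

matrix[1] = [16, 16, 15, 7]. matrix[1] has length 4. The slice matrix[1][1:3] selects indices [1, 2] (1->16, 2->15), giving [16, 15].

[16, 15]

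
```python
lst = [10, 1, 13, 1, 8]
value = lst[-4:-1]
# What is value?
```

lst has length 5. The slice lst[-4:-1] selects indices [1, 2, 3] (1->1, 2->13, 3->1), giving [1, 13, 1].

[1, 13, 1]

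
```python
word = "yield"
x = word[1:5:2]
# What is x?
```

word has length 5. The slice word[1:5:2] selects indices [1, 3] (1->'i', 3->'l'), giving 'il'.

'il'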